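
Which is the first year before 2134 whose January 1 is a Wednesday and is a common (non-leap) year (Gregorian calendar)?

2127

Jan 1 advances by 2 weekdays after a leap year and by 1 after a common year.
2134: Jan 1 is Friday.
2133: Thursday
2132: Tuesday (leap)
2131: Monday
2130: Sunday
2129: Saturday
2128: Thursday (leap)
2127: Wednesday
2127 begins on a Wednesday and is a common year.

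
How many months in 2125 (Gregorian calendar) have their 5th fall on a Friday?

Check the 5th of each month of 2125: Jan 5: Fri, Feb 5: Mon, Mar 5: Mon, Apr 5: Thu, May 5: Sat, Jun 5: Tue, Jul 5: Thu, Aug 5: Sun, Sep 5: Wed, Oct 5: Fri, Nov 5: Mon, Dec 5: Wed.
Friday occurs in January, October — 2 months.

2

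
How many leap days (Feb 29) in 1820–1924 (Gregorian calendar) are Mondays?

4

Leap years in 1820–1924: 26 of them.
Feb 29 weekday advances by 5 (mod 7) from one leap year to the next four years later (or differs when a century non-leap intervenes).
Leap-day weekdays: 1820:Tue 1824:Sun 1828:Fri 1832:Wed 1836:Mon✓ 1840:Sat 1844:Thu 1848:Tue 1852:Sun 1856:Fri 1860:Wed 1864:Mon✓ 1868:Sat 1872:Thu 1876:Tue 1880:Sun 1884:Fri 1888:Wed 1892:Mon✓ 1896:Sat 1904:Mon✓ 1908:Sat 1912:Thu 1916:Tue 1920:Sun 1924:Fri
Monday: 1836, 1864, 1892, 1904 → 4.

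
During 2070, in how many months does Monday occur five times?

4

A month of length L has five Mondays iff its first Monday is on day ≤ L−28 (so day 1–3 in a 31-day month, 1–2 in a 30-day month, day 1 in a leap February).
Checking each month of 2070: Jan starts Wed (31d); Feb starts Sat (28d); Mar starts Sat (31d) ✓; Apr starts Tue (30d); May starts Thu (31d); Jun starts Sun (30d) ✓; Jul starts Tue (31d); Aug starts Fri (31d); Sep starts Mon (30d) ✓; Oct starts Wed (31d); Nov starts Sat (30d); Dec starts Mon (31d) ✓.
Five-Monday months: March, June, September, December → 4.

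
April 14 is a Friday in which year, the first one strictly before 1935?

1933

From one year to the next, a fixed date's weekday advances by 1, or by 2 when a Feb 29 lies between the two dates.
1935: April 14 is Sunday.
1934: Saturday (−1)
1933: Friday (−1)
April 14 falls on a Friday in 1933.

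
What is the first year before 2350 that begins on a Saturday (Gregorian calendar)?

Jan 1 advances by 2 weekdays after a leap year and by 1 after a common year.
2350: Jan 1 is Sunday.
2349: Saturday
2349 begins on a Saturday

2349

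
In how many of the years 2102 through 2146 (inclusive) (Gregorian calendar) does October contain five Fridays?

19

October has 31 days; it has five Fridays when Friday falls among the first (month-length − 28) days — i.e. when October 1 is one of Friday/Thursday/Wednesday.
October 1 by year: 2102:Sun 2103:Mon 2104:Wed✓ 2105:Thu✓ 2106:Fri✓ 2107:Sat 2108:Mon 2109:Tue 2110:Wed✓ 2111:Thu✓ 2112:Sat 2113:Sun 2114:Mon 2115:Tue 2116:Thu✓ …(15 more)… 2132:Wed✓ 2133:Thu✓ 2134:Fri✓ 2135:Sat 2136:Mon 2137:Tue 2138:Wed✓ 2139:Thu✓ 2140:Sat 2141:Sun 2142:Mon 2143:Tue 2144:Thu✓ 2145:Fri✓ 2146:Sat
Years with five Fridays: 2104, 2105, 2106, 2110, 2111, 2116, 2117, 2121, 2122, 2123, 2127, 2128, 2132, 2133, 2134, 2138, 2139, 2144, 2145 → 19.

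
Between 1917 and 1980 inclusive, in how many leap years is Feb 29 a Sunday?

Leap years in 1917–1980: 16 of them.
Feb 29 weekday advances by 5 (mod 7) from one leap year to the next four years later (or differs when a century non-leap intervenes).
Leap-day weekdays: 1920:Sun✓ 1924:Fri 1928:Wed 1932:Mon 1936:Sat 1940:Thu 1944:Tue 1948:Sun✓ 1952:Fri 1956:Wed 1960:Mon 1964:Sat 1968:Thu 1972:Tue 1976:Sun✓ 1980:Fri
Sunday: 1920, 1948, 1976 → 3.

3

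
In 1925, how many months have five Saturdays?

4

A month of length L has five Saturdays iff its first Saturday is on day ≤ L−28 (so day 1–3 in a 31-day month, 1–2 in a 30-day month, day 1 in a leap February).
Checking each month of 1925: Jan starts Thu (31d) ✓; Feb starts Sun (28d); Mar starts Sun (31d); Apr starts Wed (30d); May starts Fri (31d) ✓; Jun starts Mon (30d); Jul starts Wed (31d); Aug starts Sat (31d) ✓; Sep starts Tue (30d); Oct starts Thu (31d) ✓; Nov starts Sun (30d); Dec starts Tue (31d).
Five-Saturday months: January, May, August, October → 4.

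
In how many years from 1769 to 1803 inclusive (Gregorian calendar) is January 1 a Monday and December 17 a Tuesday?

Check each year's weekday for January 1 and December 17:
  1769: Sun/Sun  1770: Mon/Mon  1771: Tue/Tue  1772: Wed/Thu  1773: Fri/Fri  1774: Sat/Sat  1775: Sun/Sun  1776: Mon/Tue ✓  1777: Wed/Wed  1778: Thu/Thu  1779: Fri/Fri  1780: Sat/Sun  1781: Mon/Mon  1782: Tue/Tue  …(7 more)…  1790: Fri/Fri  1791: Sat/Sat  1792: Sun/Mon  1793: Tue/Tue  1794: Wed/Wed  1795: Thu/Thu  1796: Fri/Sat  1797: Sun/Sun  1798: Mon/Mon  1799: Tue/Tue  1800: Wed/Wed  1801: Thu/Thu  1802: Fri/Fri  1803: Sat/Sat
Both conditions hold in: 1776 — 1.

1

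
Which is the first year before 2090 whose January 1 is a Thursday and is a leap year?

Jan 1 advances by 2 weekdays after a leap year and by 1 after a common year.
2090: Jan 1 is Sunday.
2089: Saturday
2088: Thursday (leap)
2088 begins on a Thursday and is a leap year.

2088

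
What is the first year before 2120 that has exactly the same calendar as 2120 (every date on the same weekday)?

2080

Two years share a calendar iff Jan 1 falls on the same weekday and both are leap or both are common. 2120: Jan 1 is Monday, leap year.
2119: Jan 1 Sunday, common
2118: Jan 1 Saturday, common
2117: Jan 1 Friday, common
2116: Jan 1 Wednesday, leap
2115: Jan 1 Tuesday, common
2114: Jan 1 Monday, common
2113: Jan 1 Sunday, common
2112: Jan 1 Friday, leap
2111: Jan 1 Thursday, common
2110: Jan 1 Wednesday, common
2109: Jan 1 Tuesday, common
2108: Jan 1 Sunday, leap
2107: Jan 1 Saturday, common
2106: Jan 1 Friday, common
2105: Jan 1 Thursday, common
2104: Jan 1 Tuesday, leap
2103: Jan 1 Monday, common
2102: Jan 1 Sunday, common
2101: Jan 1 Saturday, common
2100: Jan 1 Friday, common
2099: Jan 1 Thursday, common
2098: Jan 1 Wednesday, common
2097: Jan 1 Tuesday, common
2096: Jan 1 Sunday, leap
2095: Jan 1 Saturday, common
2094: Jan 1 Friday, common
2093: Jan 1 Thursday, common
2092: Jan 1 Tuesday, leap
2091: Jan 1 Monday, common
2090: Jan 1 Sunday, common
2089: Jan 1 Saturday, common
2088: Jan 1 Thursday, leap
2087: Jan 1 Wednesday, common
2086: Jan 1 Tuesday, common
2085: Jan 1 Monday, common
2084: Jan 1 Saturday, leap
2083: Jan 1 Friday, common
2082: Jan 1 Thursday, common
2081: Jan 1 Wednesday, common
2080: Jan 1 Monday, leap
2080 matches on both conditions.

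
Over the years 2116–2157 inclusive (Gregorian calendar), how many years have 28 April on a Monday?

6

Track 28 April's weekday year by year (advancing +1, or +2 across a Feb 29):
  2116: Tue  2117: Wed (+1)  2118: Thu (+1)  2119: Fri (+1)  2120: Sun (+2)
  2121: Mon (+1) ✓  2122: Tue (+1)  2123: Wed (+1)  2124: Fri (+2)  2125: Sat (+1)
  2126: Sun (+1)  2127: Mon (+1) ✓  2128: Wed (+2)  2129: Thu (+1)  … (14 more years) …
  2144: Tue (+2)  2145: Wed (+1)  2146: Thu (+1)  2147: Fri (+1)  2148: Sun (+2)
  2149: Mon (+1) ✓  2150: Tue (+1)  2151: Wed (+1)  2152: Fri (+2)  2153: Sat (+1)
  2154: Sun (+1)  2155: Mon (+1) ✓  2156: Wed (+2)  2157: Thu (+1)
Monday years: 2121, 2127, 2132, 2138, 2149, 2155 — 6 in total.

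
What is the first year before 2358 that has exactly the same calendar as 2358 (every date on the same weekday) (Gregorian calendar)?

Two years share a calendar iff Jan 1 falls on the same weekday and both are leap or both are common. 2358: Jan 1 is Wednesday, common year.
2357: Jan 1 Tuesday, common
2356: Jan 1 Sunday, leap
2355: Jan 1 Saturday, common
2354: Jan 1 Friday, common
2353: Jan 1 Thursday, common
2352: Jan 1 Tuesday, leap
2351: Jan 1 Monday, common
2350: Jan 1 Sunday, common
2349: Jan 1 Saturday, common
2348: Jan 1 Thursday, leap
2347: Jan 1 Wednesday, common
2347 matches on both conditions.

2347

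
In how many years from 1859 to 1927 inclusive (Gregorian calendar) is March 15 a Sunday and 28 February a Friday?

3

Check each year's weekday for March 15 and 28 February:
  1859: Tue/Mon  1860: Thu/Tue  1861: Fri/Thu  1862: Sat/Fri  1863: Sun/Sat  1864: Tue/Sun  1865: Wed/Tue  1866: Thu/Wed  1867: Fri/Thu  1868: Sun/Fri ✓  1869: Mon/Sun  1870: Tue/Mon  1871: Wed/Tue  1872: Fri/Wed  …(41 more)…  1914: Sun/Sat  1915: Mon/Sun  1916: Wed/Mon  1917: Thu/Wed  1918: Fri/Thu  1919: Sat/Fri  1920: Mon/Sat  1921: Tue/Mon  1922: Wed/Tue  1923: Thu/Wed  1924: Sat/Thu  1925: Sun/Sat  1926: Mon/Sun  1927: Tue/Mon
Both conditions hold in: 1868, 1896, 1908 — 3.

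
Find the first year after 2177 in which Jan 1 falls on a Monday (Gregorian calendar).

Jan 1 advances by 2 weekdays after a leap year and by 1 after a common year.
2177: Jan 1 is Wednesday.
2178: Thursday
2179: Friday
2180: Saturday (leap)
2181: Monday
2181 begins on a Monday

2181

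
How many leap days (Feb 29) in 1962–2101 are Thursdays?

Leap years in 1962–2101: 34 of them.
Feb 29 weekday advances by 5 (mod 7) from one leap year to the next four years later (or differs when a century non-leap intervenes).
Leap-day weekdays: 1964:Sat 1968:Thu✓ 1972:Tue 1976:Sun 1980:Fri 1984:Wed 1988:Mon 1992:Sat 1996:Thu✓ 2000:Tue 2004:Sun 2008:Fri 2012:Wed …(8 more)… 2048:Sat 2052:Thu✓ 2056:Tue 2060:Sun 2064:Fri 2068:Wed 2072:Mon 2076:Sat 2080:Thu✓ 2084:Tue 2088:Sun 2092:Fri 2096:Wed
Thursday: 1968, 1996, 2024, 2052, 2080 → 5.

5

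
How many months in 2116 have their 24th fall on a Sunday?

1

Check the 24th of each month of 2116: Jan 24: Fri, Feb 24: Mon, Mar 24: Tue, Apr 24: Fri, May 24: Sun, Jun 24: Wed, Jul 24: Fri, Aug 24: Mon, Sep 24: Thu, Oct 24: Sat, Nov 24: Tue, Dec 24: Thu.
Sunday occurs in May — 1 month.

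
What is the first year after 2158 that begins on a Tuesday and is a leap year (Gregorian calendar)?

Jan 1 advances by 2 weekdays after a leap year and by 1 after a common year.
2158: Jan 1 is Sunday.
2159: Monday
2160: Tuesday (leap)
2160 begins on a Tuesday and is a leap year.

2160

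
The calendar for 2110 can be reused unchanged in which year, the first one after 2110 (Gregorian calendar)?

Two years share a calendar iff Jan 1 falls on the same weekday and both are leap or both are common. 2110: Jan 1 is Wednesday, common year.
2111: Jan 1 Thursday, common
2112: Jan 1 Friday, leap
2113: Jan 1 Sunday, common
2114: Jan 1 Monday, common
2115: Jan 1 Tuesday, common
2116: Jan 1 Wednesday, leap
2117: Jan 1 Friday, common
2118: Jan 1 Saturday, common
2119: Jan 1 Sunday, common
2120: Jan 1 Monday, leap
2121: Jan 1 Wednesday, common
2121 matches on both conditions.

2121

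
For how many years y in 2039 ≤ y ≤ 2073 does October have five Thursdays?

15

October has 31 days; it has five Thursdays when Thursday falls among the first (month-length − 28) days — i.e. when October 1 is one of Thursday/Wednesday/Tuesday.
October 1 by year: 2039:Sat 2040:Mon 2041:Tue✓ 2042:Wed✓ 2043:Thu✓ 2044:Sat 2045:Sun 2046:Mon 2047:Tue✓ 2048:Thu✓ 2049:Fri 2050:Sat 2051:Sun 2052:Tue✓ 2053:Wed✓ …(5 more)… 2059:Wed✓ 2060:Fri 2061:Sat 2062:Sun 2063:Mon 2064:Wed✓ 2065:Thu✓ 2066:Fri 2067:Sat 2068:Mon 2069:Tue✓ 2070:Wed✓ 2071:Thu✓ 2072:Sat 2073:Sun
Years with five Thursdays: 2041, 2042, 2043, 2047, 2048, 2052, 2053, 2054, 2058, 2059, 2064, 2065, 2069, 2070, 2071 → 15.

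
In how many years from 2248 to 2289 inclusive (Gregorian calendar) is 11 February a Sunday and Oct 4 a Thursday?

5

Check each year's weekday for 11 February and Oct 4:
  2248: Fri/Wed  2249: Sun/Thu ✓  2250: Mon/Fri  2251: Tue/Sat  2252: Wed/Mon  2253: Fri/Tue  2254: Sat/Wed  2255: Sun/Thu ✓  2256: Mon/Sat  2257: Wed/Sun  2258: Thu/Mon  2259: Fri/Tue  2260: Sat/Thu  2261: Mon/Fri  …(14 more)…  2276: Fri/Wed  2277: Sun/Thu ✓  2278: Mon/Fri  2279: Tue/Sat  2280: Wed/Mon  2281: Fri/Tue  2282: Sat/Wed  2283: Sun/Thu ✓  2284: Mon/Sat  2285: Wed/Sun  2286: Thu/Mon  2287: Fri/Tue  2288: Sat/Thu  2289: Mon/Fri
Both conditions hold in: 2249, 2255, 2266, 2277, 2283 — 5.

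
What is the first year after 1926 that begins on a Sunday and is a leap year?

1928

Jan 1 advances by 2 weekdays after a leap year and by 1 after a common year.
1926: Jan 1 is Friday.
1927: Saturday
1928: Sunday (leap)
1928 begins on a Sunday and is a leap year.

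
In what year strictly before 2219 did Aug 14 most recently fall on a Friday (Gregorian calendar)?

2218

From one year to the next, a fixed date's weekday advances by 1, or by 2 when a Feb 29 lies between the two dates.
2219: August 14 is Saturday.
2218: Friday (−1)
Aug 14 falls on a Friday in 2218.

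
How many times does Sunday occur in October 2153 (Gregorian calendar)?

4

October 2153 has 31 days and begins on Monday.
The first Sunday is October 7.
Sundays fall on 7, 14, 21, 28 — that's 4.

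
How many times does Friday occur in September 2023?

September 2023 has 30 days and begins on Friday.
The first Friday is September 1.
Fridays fall on 1, 8, 15, 22, 29 — that's 5.

5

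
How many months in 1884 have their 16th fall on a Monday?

1

Check the 16th of each month of 1884: Jan 16: Wed, Feb 16: Sat, Mar 16: Sun, Apr 16: Wed, May 16: Fri, Jun 16: Mon, Jul 16: Wed, Aug 16: Sat, Sep 16: Tue, Oct 16: Thu, Nov 16: Sun, Dec 16: Tue.
Monday occurs in June — 1 month.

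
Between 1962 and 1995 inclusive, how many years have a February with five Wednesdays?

February has 28 days (29 in leap years); it has five Wednesdays when Wednesday falls among the first (month-length − 28) days — i.e. when February 1 is Wednesday in a leap year (never in a common year).
February 1 by year: 1962:Thu 1963:Fri 1964:Sat 1965:Mon 1966:Tue 1967:Wed 1968:Thu 1969:Sat 1970:Sun 1971:Mon 1972:Tue 1973:Thu 1974:Fri 1975:Sat 1976:Sun …(4 more)… 1981:Sun 1982:Mon 1983:Tue 1984:Wed✓ 1985:Fri 1986:Sat 1987:Sun 1988:Mon 1989:Wed 1990:Thu 1991:Fri 1992:Sat 1993:Mon 1994:Tue 1995:Wed
Years with five Wednesdays: 1984 → 1.

1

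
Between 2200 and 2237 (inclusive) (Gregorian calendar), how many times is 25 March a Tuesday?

Track 25 March's weekday year by year (advancing +1, or +2 across a Feb 29):
  2200: Tue ✓  2201: Wed (+1)  2202: Thu (+1)  2203: Fri (+1)  2204: Sun (+2)
  2205: Mon (+1)  2206: Tue (+1) ✓  2207: Wed (+1)  2208: Fri (+2)  2209: Sat (+1)
  2210: Sun (+1)  2211: Mon (+1)  2212: Wed (+2)  2213: Thu (+1)  … (10 more years) …
  2224: Thu (+2)  2225: Fri (+1)  2226: Sat (+1)  2227: Sun (+1)  2228: Tue (+2) ✓
  2229: Wed (+1)  2230: Thu (+1)  2231: Fri (+1)  2232: Sun (+2)  2233: Mon (+1)
  2234: Tue (+1) ✓  2235: Wed (+1)  2236: Fri (+2)  2237: Sat (+1)
Tuesday years: 2200, 2206, 2217, 2223, 2228, 2234 — 6 in total.

6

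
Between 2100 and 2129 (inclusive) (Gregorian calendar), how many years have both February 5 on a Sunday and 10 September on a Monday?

Check each year's weekday for February 5 and 10 September:
  2100: Fri/Fri  2101: Sat/Sat  2102: Sun/Sun  2103: Mon/Mon  2104: Tue/Wed  2105: Thu/Thu  2106: Fri/Fri  2107: Sat/Sat  2108: Sun/Mon ✓  2109: Tue/Tue  2110: Wed/Wed  2111: Thu/Thu  2112: Fri/Sat  2113: Sun/Sun  2114: Mon/Mon  2115: Tue/Tue  2116: Wed/Thu  2117: Fri/Fri  2118: Sat/Sat  2119: Sun/Sun  2120: Mon/Tue  2121: Wed/Wed  2122: Thu/Thu  2123: Fri/Fri  2124: Sat/Sun  2125: Mon/Mon  2126: Tue/Tue  2127: Wed/Wed  2128: Thu/Fri  2129: Sat/Sat
Both conditions hold in: 2108 — 1.

1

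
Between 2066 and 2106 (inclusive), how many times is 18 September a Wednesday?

Track 18 September's weekday year by year (advancing +1, or +2 across a Feb 29):
  2066: Sat  2067: Sun (+1)  2068: Tue (+2)  2069: Wed (+1) ✓  2070: Thu (+1)
  2071: Fri (+1)  2072: Sun (+2)  2073: Mon (+1)  2074: Tue (+1)  2075: Wed (+1) ✓
  2076: Fri (+2)  2077: Sat (+1)  2078: Sun (+1)  2079: Mon (+1)  … (13 more years) …
  2093: Fri (+1)  2094: Sat (+1)  2095: Sun (+1)  2096: Tue (+2)  2097: Wed (+1) ✓
  2098: Thu (+1)  2099: Fri (+1)  2100: Sat (+1)  2101: Sun (+1)  2102: Mon (+1)
  2103: Tue (+1)  2104: Thu (+2)  2105: Fri (+1)  2106: Sat (+1)
Wednesday years: 2069, 2075, 2080, 2086, 2097 — 5 in total.

5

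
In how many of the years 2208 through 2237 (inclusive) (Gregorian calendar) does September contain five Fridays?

10

September has 30 days; it has five Fridays when Friday falls among the first (month-length − 28) days — i.e. when September 1 is one of Friday/Thursday.
September 1 by year: 2208:Thu✓ 2209:Fri✓ 2210:Sat 2211:Sun 2212:Tue 2213:Wed 2214:Thu✓ 2215:Fri✓ 2216:Sun 2217:Mon 2218:Tue 2219:Wed 2220:Fri✓ 2221:Sat 2222:Sun 2223:Mon 2224:Wed 2225:Thu✓ 2226:Fri✓ 2227:Sat 2228:Mon 2229:Tue 2230:Wed 2231:Thu✓ 2232:Sat 2233:Sun 2234:Mon 2235:Tue 2236:Thu✓ 2237:Fri✓
Years with five Fridays: 2208, 2209, 2214, 2215, 2220, 2225, 2226, 2231, 2236, 2237 → 10.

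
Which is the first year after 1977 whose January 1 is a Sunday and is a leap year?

1984

Jan 1 advances by 2 weekdays after a leap year and by 1 after a common year.
1977: Jan 1 is Saturday.
1978: Sunday
1979: Monday
1980: Tuesday (leap)
1981: Thursday
1982: Friday
1983: Saturday
1984: Sunday (leap)
1984 begins on a Sunday and is a leap year.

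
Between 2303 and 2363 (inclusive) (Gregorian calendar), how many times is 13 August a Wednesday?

Track 13 August's weekday year by year (advancing +1, or +2 across a Feb 29):
  2303: Thu  2304: Sat (+2)  2305: Sun (+1)  2306: Mon (+1)  2307: Tue (+1)
  2308: Thu (+2)  2309: Fri (+1)  2310: Sat (+1)  2311: Sun (+1)  2312: Tue (+2)
  2313: Wed (+1) ✓  2314: Thu (+1)  2315: Fri (+1)  2316: Sun (+2)  … (33 more years) …
  2350: Sun (+1)  2351: Mon (+1)  2352: Wed (+2) ✓  2353: Thu (+1)  2354: Fri (+1)
  2355: Sat (+1)  2356: Mon (+2)  2357: Tue (+1)  2358: Wed (+1) ✓  2359: Thu (+1)
  2360: Sat (+2)  2361: Sun (+1)  2362: Mon (+1)  2363: Tue (+1)
Wednesday years: 2313, 2319, 2324, 2330, 2341, 2347, 2352, 2358 — 8 in total.

8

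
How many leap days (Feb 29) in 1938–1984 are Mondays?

Leap years in 1938–1984: 12 of them.
Feb 29 weekday advances by 5 (mod 7) from one leap year to the next four years later (or differs when a century non-leap intervenes).
Leap-day weekdays: 1940:Thu 1944:Tue 1948:Sun 1952:Fri 1956:Wed 1960:Mon✓ 1964:Sat 1968:Thu 1972:Tue 1976:Sun 1980:Fri 1984:Wed
Monday: 1960 → 1.

1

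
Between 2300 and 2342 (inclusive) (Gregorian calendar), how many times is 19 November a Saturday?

Track 19 November's weekday year by year (advancing +1, or +2 across a Feb 29):
  2300: Mon  2301: Tue (+1)  2302: Wed (+1)  2303: Thu (+1)  2304: Sat (+2) ✓
  2305: Sun (+1)  2306: Mon (+1)  2307: Tue (+1)  2308: Thu (+2)  2309: Fri (+1)
  2310: Sat (+1) ✓  2311: Sun (+1)  2312: Tue (+2)  2313: Wed (+1)  … (15 more years) …
  2329: Tue (+1)  2330: Wed (+1)  2331: Thu (+1)  2332: Sat (+2) ✓  2333: Sun (+1)
  2334: Mon (+1)  2335: Tue (+1)  2336: Thu (+2)  2337: Fri (+1)  2338: Sat (+1) ✓
  2339: Sun (+1)  2340: Tue (+2)  2341: Wed (+1)  2342: Thu (+1)
Saturday years: 2304, 2310, 2321, 2327, 2332, 2338 — 6 in total.

6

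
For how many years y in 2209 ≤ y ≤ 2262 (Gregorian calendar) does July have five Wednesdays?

July has 31 days; it has five Wednesdays when Wednesday falls among the first (month-length − 28) days — i.e. when July 1 is one of Wednesday/Tuesday/Monday.
July 1 by year: 2209:Sat 2210:Sun 2211:Mon✓ 2212:Wed✓ 2213:Thu 2214:Fri 2215:Sat 2216:Mon✓ 2217:Tue✓ 2218:Wed✓ 2219:Thu 2220:Sat 2221:Sun 2222:Mon✓ 2223:Tue✓ …(24 more)… 2248:Sat 2249:Sun 2250:Mon✓ 2251:Tue✓ 2252:Thu 2253:Fri 2254:Sat 2255:Sun 2256:Tue✓ 2257:Wed✓ 2258:Thu 2259:Fri 2260:Sun 2261:Mon✓ 2262:Tue✓
Years with five Wednesdays: 2211, 2212, 2216, 2217, 2218, 2222, 2223, 2228, 2229, 2233, 2234, 2235, 2239, 2240, 2244, 2245, 2246, 2250, 2251, 2256, 2257, 2261, 2262 → 23.

23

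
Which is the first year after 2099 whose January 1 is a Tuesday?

2104

Jan 1 advances by 2 weekdays after a leap year and by 1 after a common year.
2099: Jan 1 is Thursday.
2100: Friday
2101: Saturday
2102: Sunday
2103: Monday
2104: Tuesday (leap)
2104 begins on a Tuesday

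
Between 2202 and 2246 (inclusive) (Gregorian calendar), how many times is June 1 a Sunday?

Track June 1's weekday year by year (advancing +1, or +2 across a Feb 29):
  2202: Tue  2203: Wed (+1)  2204: Fri (+2)  2205: Sat (+1)  2206: Sun (+1) ✓
  2207: Mon (+1)  2208: Wed (+2)  2209: Thu (+1)  2210: Fri (+1)  2211: Sat (+1)
  2212: Mon (+2)  2213: Tue (+1)  2214: Wed (+1)  2215: Thu (+1)  … (17 more years) …
  2233: Sat (+1)  2234: Sun (+1) ✓  2235: Mon (+1)  2236: Wed (+2)  2237: Thu (+1)
  2238: Fri (+1)  2239: Sat (+1)  2240: Mon (+2)  2241: Tue (+1)  2242: Wed (+1)
  2243: Thu (+1)  2244: Sat (+2)  2245: Sun (+1) ✓  2246: Mon (+1)
Sunday years: 2206, 2217, 2223, 2228, 2234, 2245 — 6 in total.

6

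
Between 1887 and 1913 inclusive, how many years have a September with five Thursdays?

September has 30 days; it has five Thursdays when Thursday falls among the first (month-length − 28) days — i.e. when September 1 is one of Thursday/Wednesday.
September 1 by year: 1887:Thu✓ 1888:Sat 1889:Sun 1890:Mon 1891:Tue 1892:Thu✓ 1893:Fri 1894:Sat 1895:Sun 1896:Tue 1897:Wed✓ 1898:Thu✓ 1899:Fri 1900:Sat 1901:Sun 1902:Mon 1903:Tue 1904:Thu✓ 1905:Fri 1906:Sat 1907:Sun 1908:Tue 1909:Wed✓ 1910:Thu✓ 1911:Fri 1912:Sun 1913:Mon
Years with five Thursdays: 1887, 1892, 1897, 1898, 1904, 1909, 1910 → 7.

7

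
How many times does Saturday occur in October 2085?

October 2085 has 31 days and begins on Monday.
The first Saturday is October 6.
Saturdays fall on 6, 13, 20, 27 — that's 4.

4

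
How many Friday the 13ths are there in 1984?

3

Check the 13th of each month of 1984: Jan 13: Fri, Feb 13: Mon, Mar 13: Tue, Apr 13: Fri, May 13: Sun, Jun 13: Wed, Jul 13: Fri, Aug 13: Mon, Sep 13: Thu, Oct 13: Sat, Nov 13: Tue, Dec 13: Thu.
Friday occurs in January, April, July — 3 months.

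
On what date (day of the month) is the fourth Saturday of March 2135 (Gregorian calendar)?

26

March 1, 2135 is a Tuesday, so the first Saturday is the 5th.
The fourth Saturday is 5 + 21 = 26.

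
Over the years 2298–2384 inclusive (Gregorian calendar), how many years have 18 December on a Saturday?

Track 18 December's weekday year by year (advancing +1, or +2 across a Feb 29):
  2298: Sun  2299: Mon (+1)  2300: Tue (+1)  2301: Wed (+1)  2302: Thu (+1)
  2303: Fri (+1)  2304: Sun (+2)  2305: Mon (+1)  2306: Tue (+1)  2307: Wed (+1)
  2308: Fri (+2)  2309: Sat (+1) ✓  2310: Sun (+1)  2311: Mon (+1)  … (59 more years) …
  2371: Sat (+1) ✓  2372: Mon (+2)  2373: Tue (+1)  2374: Wed (+1)  2375: Thu (+1)
  2376: Sat (+2) ✓  2377: Sun (+1)  2378: Mon (+1)  2379: Tue (+1)  2380: Thu (+2)
  2381: Fri (+1)  2382: Sat (+1) ✓  2383: Sun (+1)  2384: Tue (+2)
Saturday years: 2309, 2315, 2320, 2326, 2337, 2343, 2348, 2354, 2365, 2371, 2376, 2382 — 12 in total.

12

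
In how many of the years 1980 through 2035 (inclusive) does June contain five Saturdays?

June has 30 days; it has five Saturdays when Saturday falls among the first (month-length − 28) days — i.e. when June 1 is one of Saturday/Friday.
June 1 by year: 1980:Sun 1981:Mon 1982:Tue 1983:Wed 1984:Fri✓ 1985:Sat✓ 1986:Sun 1987:Mon 1988:Wed 1989:Thu 1990:Fri✓ 1991:Sat✓ 1992:Mon 1993:Tue 1994:Wed …(26 more)… 2021:Tue 2022:Wed 2023:Thu 2024:Sat✓ 2025:Sun 2026:Mon 2027:Tue 2028:Thu 2029:Fri✓ 2030:Sat✓ 2031:Sun 2032:Tue 2033:Wed 2034:Thu 2035:Fri✓
Years with five Saturdays: 1984, 1985, 1990, 1991, 1996, 2001, 2002, 2007, 2012, 2013, 2018, 2019, 2024, 2029, 2030, 2035 → 16.

16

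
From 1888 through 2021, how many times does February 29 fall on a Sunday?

Leap years in 1888–2021: 33 of them.
Feb 29 weekday advances by 5 (mod 7) from one leap year to the next four years later (or differs when a century non-leap intervenes).
Leap-day weekdays: 1888:Wed 1892:Mon 1896:Sat 1904:Mon 1908:Sat 1912:Thu 1916:Tue 1920:Sun✓ 1924:Fri 1928:Wed 1932:Mon 1936:Sat 1940:Thu …(7 more)… 1972:Tue 1976:Sun✓ 1980:Fri 1984:Wed 1988:Mon 1992:Sat 1996:Thu 2000:Tue 2004:Sun✓ 2008:Fri 2012:Wed 2016:Mon 2020:Sat
Sunday: 1920, 1948, 1976, 2004 → 4.

4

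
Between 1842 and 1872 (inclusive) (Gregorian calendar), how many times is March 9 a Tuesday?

Track March 9's weekday year by year (advancing +1, or +2 across a Feb 29):
  1842: Wed  1843: Thu (+1)  1844: Sat (+2)  1845: Sun (+1)  1846: Mon (+1)
  1847: Tue (+1) ✓  1848: Thu (+2)  1849: Fri (+1)  1850: Sat (+1)  1851: Sun (+1)
  1852: Tue (+2) ✓  1853: Wed (+1)  1854: Thu (+1)  1855: Fri (+1)  … (3 more years) …
  1859: Wed (+1)  1860: Fri (+2)  1861: Sat (+1)  1862: Sun (+1)  1863: Mon (+1)
  1864: Wed (+2)  1865: Thu (+1)  1866: Fri (+1)  1867: Sat (+1)  1868: Mon (+2)
  1869: Tue (+1) ✓  1870: Wed (+1)  1871: Thu (+1)  1872: Sat (+2)
Tuesday years: 1847, 1852, 1858, 1869 — 4 in total.

4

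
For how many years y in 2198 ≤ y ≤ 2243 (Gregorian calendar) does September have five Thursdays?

13

September has 30 days; it has five Thursdays when Thursday falls among the first (month-length − 28) days — i.e. when September 1 is one of Thursday/Wednesday.
September 1 by year: 2198:Sat 2199:Sun 2200:Mon 2201:Tue 2202:Wed✓ 2203:Thu✓ 2204:Sat 2205:Sun 2206:Mon 2207:Tue 2208:Thu✓ 2209:Fri 2210:Sat 2211:Sun 2212:Tue …(16 more)… 2229:Tue 2230:Wed✓ 2231:Thu✓ 2232:Sat 2233:Sun 2234:Mon 2235:Tue 2236:Thu✓ 2237:Fri 2238:Sat 2239:Sun 2240:Tue 2241:Wed✓ 2242:Thu✓ 2243:Fri
Years with five Thursdays: 2202, 2203, 2208, 2213, 2214, 2219, 2224, 2225, 2230, 2231, 2236, 2241, 2242 → 13.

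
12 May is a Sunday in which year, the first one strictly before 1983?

From one year to the next, a fixed date's weekday advances by 1, or by 2 when a Feb 29 lies between the two dates.
1983: May 12 is Thursday.
1982: Wednesday (−1)
1981: Tuesday (−1)
1980: Monday (−1)
1979: Saturday (−2)
1978: Friday (−1)
1977: Thursday (−1)
1976: Wednesday (−1)
1975: Monday (−2)
1974: Sunday (−1)
12 May falls on a Sunday in 1974.

1974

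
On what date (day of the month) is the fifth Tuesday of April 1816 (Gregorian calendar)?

April 1, 1816 is a Monday, so the first Tuesday is the 2nd.
The fifth Tuesday is 2 + 28 = 30.

30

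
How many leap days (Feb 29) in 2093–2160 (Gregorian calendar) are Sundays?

2

Leap years in 2093–2160: 16 of them.
Feb 29 weekday advances by 5 (mod 7) from one leap year to the next four years later (or differs when a century non-leap intervenes).
Leap-day weekdays: 2096:Wed 2104:Fri 2108:Wed 2112:Mon 2116:Sat 2120:Thu 2124:Tue 2128:Sun✓ 2132:Fri 2136:Wed 2140:Mon 2144:Sat 2148:Thu 2152:Tue 2156:Sun✓ 2160:Fri
Sunday: 2128, 2156 → 2.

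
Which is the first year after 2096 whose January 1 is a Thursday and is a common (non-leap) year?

Jan 1 advances by 2 weekdays after a leap year and by 1 after a common year.
2096: Jan 1 is Sunday (leap).
2097: Tuesday
2098: Wednesday
2099: Thursday
2099 begins on a Thursday and is a common year.

2099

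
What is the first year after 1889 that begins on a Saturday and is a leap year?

Jan 1 advances by 2 weekdays after a leap year and by 1 after a common year.
1889: Jan 1 is Tuesday.
1890: Wednesday
1891: Thursday
1892: Friday (leap)
1893: Sunday
1894: Monday
1895: Tuesday
1896: Wednesday (leap)
1897: Friday
1898: Saturday
1899: Sunday
1900: Monday
1901: Tuesday
1902: Wednesday
1903: Thursday
1904: Friday (leap)
1905: Sunday
1906: Monday
1907: Tuesday
1908: Wednesday (leap)
1909: Friday
1910: Saturday
1911: Sunday
1912: Monday (leap)
1913: Wednesday
1914: Thursday
1915: Friday
1916: Saturday (leap)
1916 begins on a Saturday and is a leap year.

1916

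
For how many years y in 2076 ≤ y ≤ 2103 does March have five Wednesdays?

13

March has 31 days; it has five Wednesdays when Wednesday falls among the first (month-length − 28) days — i.e. when March 1 is one of Wednesday/Tuesday/Monday.
March 1 by year: 2076:Sun 2077:Mon✓ 2078:Tue✓ 2079:Wed✓ 2080:Fri 2081:Sat 2082:Sun 2083:Mon✓ 2084:Wed✓ 2085:Thu 2086:Fri 2087:Sat 2088:Mon✓ 2089:Tue✓ 2090:Wed✓ 2091:Thu 2092:Sat 2093:Sun 2094:Mon✓ 2095:Tue✓ 2096:Thu 2097:Fri 2098:Sat 2099:Sun 2100:Mon✓ 2101:Tue✓ 2102:Wed✓ 2103:Thu
Years with five Wednesdays: 2077, 2078, 2079, 2083, 2084, 2088, 2089, 2090, 2094, 2095, 2100, 2101, 2102 → 13.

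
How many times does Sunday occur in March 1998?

5

March 1998 has 31 days and begins on Sunday.
The first Sunday is March 1.
Sundays fall on 1, 8, 15, 22, 29 — that's 5.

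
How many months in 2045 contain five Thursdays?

4

A month of length L has five Thursdays iff its first Thursday is on day ≤ L−28 (so day 1–3 in a 31-day month, 1–2 in a 30-day month, day 1 in a leap February).
Checking each month of 2045: Jan starts Sun (31d); Feb starts Wed (28d); Mar starts Wed (31d) ✓; Apr starts Sat (30d); May starts Mon (31d); Jun starts Thu (30d) ✓; Jul starts Sat (31d); Aug starts Tue (31d) ✓; Sep starts Fri (30d); Oct starts Sun (31d); Nov starts Wed (30d) ✓; Dec starts Fri (31d).
Five-Thursday months: March, June, August, November → 4.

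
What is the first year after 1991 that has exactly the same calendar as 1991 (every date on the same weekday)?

Two years share a calendar iff Jan 1 falls on the same weekday and both are leap or both are common. 1991: Jan 1 is Tuesday, common year.
1992: Jan 1 Wednesday, leap
1993: Jan 1 Friday, common
1994: Jan 1 Saturday, common
1995: Jan 1 Sunday, common
1996: Jan 1 Monday, leap
1997: Jan 1 Wednesday, common
1998: Jan 1 Thursday, common
1999: Jan 1 Friday, common
2000: Jan 1 Saturday, leap
2001: Jan 1 Monday, common
2002: Jan 1 Tuesday, common
2002 matches on both conditions.

2002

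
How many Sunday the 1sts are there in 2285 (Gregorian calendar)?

3

Check the 1st of each month of 2285: Jan 1: Thu, Feb 1: Sun, Mar 1: Sun, Apr 1: Wed, May 1: Fri, Jun 1: Mon, Jul 1: Wed, Aug 1: Sat, Sep 1: Tue, Oct 1: Thu, Nov 1: Sun, Dec 1: Tue.
Sunday occurs in February, March, November — 3 months.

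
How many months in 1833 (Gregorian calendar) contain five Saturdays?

4

A month of length L has five Saturdays iff its first Saturday is on day ≤ L−28 (so day 1–3 in a 31-day month, 1–2 in a 30-day month, day 1 in a leap February).
Checking each month of 1833: Jan starts Tue (31d); Feb starts Fri (28d); Mar starts Fri (31d) ✓; Apr starts Mon (30d); May starts Wed (31d); Jun starts Sat (30d) ✓; Jul starts Mon (31d); Aug starts Thu (31d) ✓; Sep starts Sun (30d); Oct starts Tue (31d); Nov starts Fri (30d) ✓; Dec starts Sun (31d).
Five-Saturday months: March, June, August, November → 4.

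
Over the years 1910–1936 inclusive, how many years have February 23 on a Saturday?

4

Track February 23's weekday year by year (advancing +1, or +2 across a Feb 29):
  1910: Wed  1911: Thu (+1)  1912: Fri (+1)  1913: Sun (+2)  1914: Mon (+1)
  1915: Tue (+1)  1916: Wed (+1)  1917: Fri (+2)  1918: Sat (+1) ✓  1919: Sun (+1)
  1920: Mon (+1)  1921: Wed (+2)  1922: Thu (+1)  1923: Fri (+1)  1924: Sat (+1) ✓
  1925: Mon (+2)  1926: Tue (+1)  1927: Wed (+1)  1928: Thu (+1)  1929: Sat (+2) ✓
  1930: Sun (+1)  1931: Mon (+1)  1932: Tue (+1)  1933: Thu (+2)  1934: Fri (+1)
  1935: Sat (+1) ✓  1936: Sun (+1)
Saturday years: 1918, 1924, 1929, 1935 — 4 in total.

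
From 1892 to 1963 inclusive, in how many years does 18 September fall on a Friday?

Track 18 September's weekday year by year (advancing +1, or +2 across a Feb 29):
  1892: Sun  1893: Mon (+1)  1894: Tue (+1)  1895: Wed (+1)  1896: Fri (+2) ✓
  1897: Sat (+1)  1898: Sun (+1)  1899: Mon (+1)  1900: Tue (+1)  1901: Wed (+1)
  1902: Thu (+1)  1903: Fri (+1) ✓  1904: Sun (+2)  1905: Mon (+1)  … (44 more years) …
  1950: Mon (+1)  1951: Tue (+1)  1952: Thu (+2)  1953: Fri (+1) ✓  1954: Sat (+1)
  1955: Sun (+1)  1956: Tue (+2)  1957: Wed (+1)  1958: Thu (+1)  1959: Fri (+1) ✓
  1960: Sun (+2)  1961: Mon (+1)  1962: Tue (+1)  1963: Wed (+1)
Friday years: 1896, 1903, 1908, 1914, 1925, 1931, 1936, 1942, 1953, 1959 — 10 in total.

10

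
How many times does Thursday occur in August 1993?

August 1993 has 31 days and begins on Sunday.
The first Thursday is August 5.
Thursdays fall on 5, 12, 19, 26 — that's 4.

4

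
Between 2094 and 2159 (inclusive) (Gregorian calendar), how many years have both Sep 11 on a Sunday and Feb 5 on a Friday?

Check each year's weekday for Sep 11 and Feb 5:
  2094: Sat/Fri  2095: Sun/Sat  2096: Tue/Sun  2097: Wed/Tue  2098: Thu/Wed  2099: Fri/Thu  2100: Sat/Fri  2101: Sun/Sat  2102: Mon/Sun  2103: Tue/Mon  2104: Thu/Tue  2105: Fri/Thu  2106: Sat/Fri  2107: Sun/Sat  …(38 more)…  2146: Sun/Sat  2147: Mon/Sun  2148: Wed/Mon  2149: Thu/Wed  2150: Fri/Thu  2151: Sat/Fri  2152: Mon/Sat  2153: Tue/Mon  2154: Wed/Tue  2155: Thu/Wed  2156: Sat/Thu  2157: Sun/Sat  2158: Mon/Sun  2159: Tue/Mon
Both conditions hold in: 2112, 2140 — 2.

2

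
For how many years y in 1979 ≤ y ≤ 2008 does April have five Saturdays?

April has 30 days; it has five Saturdays when Saturday falls among the first (month-length − 28) days — i.e. when April 1 is one of Saturday/Friday.
April 1 by year: 1979:Sun 1980:Tue 1981:Wed 1982:Thu 1983:Fri✓ 1984:Sun 1985:Mon 1986:Tue 1987:Wed 1988:Fri✓ 1989:Sat✓ 1990:Sun 1991:Mon 1992:Wed 1993:Thu 1994:Fri✓ 1995:Sat✓ 1996:Mon 1997:Tue 1998:Wed 1999:Thu 2000:Sat✓ 2001:Sun 2002:Mon 2003:Tue 2004:Thu 2005:Fri✓ 2006:Sat✓ 2007:Sun 2008:Tue
Years with five Saturdays: 1983, 1988, 1989, 1994, 1995, 2000, 2005, 2006 → 8.

8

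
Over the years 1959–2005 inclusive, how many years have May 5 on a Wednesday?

7

Track May 5's weekday year by year (advancing +1, or +2 across a Feb 29):
  1959: Tue  1960: Thu (+2)  1961: Fri (+1)  1962: Sat (+1)  1963: Sun (+1)
  1964: Tue (+2)  1965: Wed (+1) ✓  1966: Thu (+1)  1967: Fri (+1)  1968: Sun (+2)
  1969: Mon (+1)  1970: Tue (+1)  1971: Wed (+1) ✓  1972: Fri (+2)  … (19 more years) …
  1992: Tue (+2)  1993: Wed (+1) ✓  1994: Thu (+1)  1995: Fri (+1)  1996: Sun (+2)
  1997: Mon (+1)  1998: Tue (+1)  1999: Wed (+1) ✓  2000: Fri (+2)  2001: Sat (+1)
  2002: Sun (+1)  2003: Mon (+1)  2004: Wed (+2) ✓  2005: Thu (+1)
Wednesday years: 1965, 1971, 1976, 1982, 1993, 1999, 2004 — 7 in total.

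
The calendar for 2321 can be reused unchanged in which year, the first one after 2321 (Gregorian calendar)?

Two years share a calendar iff Jan 1 falls on the same weekday and both are leap or both are common. 2321: Jan 1 is Saturday, common year.
2322: Jan 1 Sunday, common
2323: Jan 1 Monday, common
2324: Jan 1 Tuesday, leap
2325: Jan 1 Thursday, common
2326: Jan 1 Friday, common
2327: Jan 1 Saturday, common
2327 matches on both conditions.

2327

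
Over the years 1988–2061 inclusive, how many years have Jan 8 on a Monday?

Track Jan 8's weekday year by year (advancing +1, or +2 across a Feb 29):
  1988: Fri  1989: Sun (+2)  1990: Mon (+1) ✓  1991: Tue (+1)  1992: Wed (+1)
  1993: Fri (+2)  1994: Sat (+1)  1995: Sun (+1)  1996: Mon (+1) ✓  1997: Wed (+2)
  1998: Thu (+1)  1999: Fri (+1)  2000: Sat (+1)  2001: Mon (+2) ✓  … (46 more years) …
  2048: Wed (+1)  2049: Fri (+2)  2050: Sat (+1)  2051: Sun (+1)  2052: Mon (+1) ✓
  2053: Wed (+2)  2054: Thu (+1)  2055: Fri (+1)  2056: Sat (+1)  2057: Mon (+2) ✓
  2058: Tue (+1)  2059: Wed (+1)  2060: Thu (+1)  2061: Sat (+2)
Monday years: 1990, 1996, 2001, 2007, 2018, 2024, 2029, 2035, 2046, 2052, 2057 — 11 in total.

11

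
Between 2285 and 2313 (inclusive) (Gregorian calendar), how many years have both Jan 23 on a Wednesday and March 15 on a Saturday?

Check each year's weekday for Jan 23 and March 15:
  2285: Fri/Sun  2286: Sat/Mon  2287: Sun/Tue  2288: Mon/Thu  2289: Wed/Fri  2290: Thu/Sat  2291: Fri/Sun  2292: Sat/Tue  2293: Mon/Wed  2294: Tue/Thu  2295: Wed/Fri  2296: Thu/Sun  2297: Sat/Mon  2298: Sun/Tue  2299: Mon/Wed  2300: Tue/Thu  2301: Wed/Fri  2302: Thu/Sat  2303: Fri/Sun  2304: Sat/Tue  2305: Mon/Wed  2306: Tue/Thu  2307: Wed/Fri  2308: Thu/Sun  2309: Sat/Mon  2310: Sun/Tue  2311: Mon/Wed  2312: Tue/Fri  2313: Thu/Sat
Both conditions hold in: no year — 0.

0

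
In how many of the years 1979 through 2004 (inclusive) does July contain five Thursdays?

12

July has 31 days; it has five Thursdays when Thursday falls among the first (month-length − 28) days — i.e. when July 1 is one of Thursday/Wednesday/Tuesday.
July 1 by year: 1979:Sun 1980:Tue✓ 1981:Wed✓ 1982:Thu✓ 1983:Fri 1984:Sun 1985:Mon 1986:Tue✓ 1987:Wed✓ 1988:Fri 1989:Sat 1990:Sun 1991:Mon 1992:Wed✓ 1993:Thu✓ 1994:Fri 1995:Sat 1996:Mon 1997:Tue✓ 1998:Wed✓ 1999:Thu✓ 2000:Sat 2001:Sun 2002:Mon 2003:Tue✓ 2004:Thu✓
Years with five Thursdays: 1980, 1981, 1982, 1986, 1987, 1992, 1993, 1997, 1998, 1999, 2003, 2004 → 12.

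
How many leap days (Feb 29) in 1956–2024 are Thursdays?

3

Leap years in 1956–2024: 18 of them.
Feb 29 weekday advances by 5 (mod 7) from one leap year to the next four years later (or differs when a century non-leap intervenes).
Leap-day weekdays: 1956:Wed 1960:Mon 1964:Sat 1968:Thu✓ 1972:Tue 1976:Sun 1980:Fri 1984:Wed 1988:Mon 1992:Sat 1996:Thu✓ 2000:Tue 2004:Sun 2008:Fri 2012:Wed 2016:Mon 2020:Sat 2024:Thu✓
Thursday: 1968, 1996, 2024 → 3.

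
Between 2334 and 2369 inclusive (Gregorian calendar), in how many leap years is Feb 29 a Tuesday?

1

Leap years in 2334–2369: 9 of them.
Feb 29 weekday advances by 5 (mod 7) from one leap year to the next four years later (or differs when a century non-leap intervenes).
Leap-day weekdays: 2336:Sat 2340:Thu 2344:Tue✓ 2348:Sun 2352:Fri 2356:Wed 2360:Mon 2364:Sat 2368:Thu
Tuesday: 2344 → 1.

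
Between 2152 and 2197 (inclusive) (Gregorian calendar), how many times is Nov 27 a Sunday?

7

Track Nov 27's weekday year by year (advancing +1, or +2 across a Feb 29):
  2152: Mon  2153: Tue (+1)  2154: Wed (+1)  2155: Thu (+1)  2156: Sat (+2)
  2157: Sun (+1) ✓  2158: Mon (+1)  2159: Tue (+1)  2160: Thu (+2)  2161: Fri (+1)
  2162: Sat (+1)  2163: Sun (+1) ✓  2164: Tue (+2)  2165: Wed (+1)  … (18 more years) …
  2184: Sat (+2)  2185: Sun (+1) ✓  2186: Mon (+1)  2187: Tue (+1)  2188: Thu (+2)
  2189: Fri (+1)  2190: Sat (+1)  2191: Sun (+1) ✓  2192: Tue (+2)  2193: Wed (+1)
  2194: Thu (+1)  2195: Fri (+1)  2196: Sun (+2) ✓  2197: Mon (+1)
Sunday years: 2157, 2163, 2168, 2174, 2185, 2191, 2196 — 7 in total.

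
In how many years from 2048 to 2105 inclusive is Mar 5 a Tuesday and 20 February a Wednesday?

Check each year's weekday for Mar 5 and 20 February:
  2048: Thu/Thu  2049: Fri/Sat  2050: Sat/Sun  2051: Sun/Mon  2052: Tue/Tue  2053: Wed/Thu  2054: Thu/Fri  2055: Fri/Sat  2056: Sun/Sun  2057: Mon/Tue  2058: Tue/Wed ✓  2059: Wed/Thu  2060: Fri/Fri  2061: Sat/Sun  …(30 more)…  2092: Wed/Wed  2093: Thu/Fri  2094: Fri/Sat  2095: Sat/Sun  2096: Mon/Mon  2097: Tue/Wed ✓  2098: Wed/Thu  2099: Thu/Fri  2100: Fri/Sat  2101: Sat/Sun  2102: Sun/Mon  2103: Mon/Tue  2104: Wed/Wed  2105: Thu/Fri
Both conditions hold in: 2058, 2069, 2075, 2086, 2097 — 5.

5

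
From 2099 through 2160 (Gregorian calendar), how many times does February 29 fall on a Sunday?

2

Leap years in 2099–2160: 15 of them.
Feb 29 weekday advances by 5 (mod 7) from one leap year to the next four years later (or differs when a century non-leap intervenes).
Leap-day weekdays: 2104:Fri 2108:Wed 2112:Mon 2116:Sat 2120:Thu 2124:Tue 2128:Sun✓ 2132:Fri 2136:Wed 2140:Mon 2144:Sat 2148:Thu 2152:Tue 2156:Sun✓ 2160:Fri
Sunday: 2128, 2156 → 2.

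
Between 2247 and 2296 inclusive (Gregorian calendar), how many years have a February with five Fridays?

February has 28 days (29 in leap years); it has five Fridays when Friday falls among the first (month-length − 28) days — i.e. when February 1 is Friday in a leap year (never in a common year).
February 1 by year: 2247:Mon 2248:Tue 2249:Thu 2250:Fri 2251:Sat 2252:Sun 2253:Tue 2254:Wed 2255:Thu 2256:Fri✓ 2257:Sun 2258:Mon 2259:Tue 2260:Wed 2261:Fri …(20 more)… 2282:Wed 2283:Thu 2284:Fri✓ 2285:Sun 2286:Mon 2287:Tue 2288:Wed 2289:Fri 2290:Sat 2291:Sun 2292:Mon 2293:Wed 2294:Thu 2295:Fri 2296:Sat
Years with five Fridays: 2256, 2284 → 2.

2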